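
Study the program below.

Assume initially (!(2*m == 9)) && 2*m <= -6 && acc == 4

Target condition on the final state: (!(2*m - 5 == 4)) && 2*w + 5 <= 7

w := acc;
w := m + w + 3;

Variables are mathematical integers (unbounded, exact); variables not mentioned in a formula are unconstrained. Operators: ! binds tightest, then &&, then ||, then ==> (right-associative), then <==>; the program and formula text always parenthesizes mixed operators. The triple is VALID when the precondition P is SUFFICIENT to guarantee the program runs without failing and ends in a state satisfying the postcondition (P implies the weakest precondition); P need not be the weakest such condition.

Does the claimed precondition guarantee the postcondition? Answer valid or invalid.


Working backward. After the program, the postcondition (!(2*m - 5 == 4)) && 2*w + 5 <= 7 must hold; in canonical form it is (!(2*m == 9)) && 2*w <= 2.
Before w := m + w + 3: (!(2*m == 9)) && 2*m + 2*w <= -4
Before w := acc: (!(2*m == 9)) && 2*acc + 2*m <= -4
The weakest precondition is (!(2*m == 9)) && 2*acc + 2*m <= -4.
Check whether (!(2*m == 9)) && 2*m <= -6 && acc == 4 implies it.
Countermodel: at the initial state acc = 4, m = -5, the precondition holds but the weakest precondition fails.
Answer: invalid


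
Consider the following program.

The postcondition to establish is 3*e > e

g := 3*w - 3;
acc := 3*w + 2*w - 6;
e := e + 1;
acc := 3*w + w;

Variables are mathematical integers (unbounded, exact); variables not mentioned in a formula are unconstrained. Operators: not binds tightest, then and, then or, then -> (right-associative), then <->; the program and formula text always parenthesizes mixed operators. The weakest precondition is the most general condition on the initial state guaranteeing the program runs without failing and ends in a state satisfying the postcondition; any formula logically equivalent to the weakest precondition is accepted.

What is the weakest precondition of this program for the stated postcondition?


Working backward. After the program, the postcondition 3*e > e must hold; in canonical form it is 2*e > 0.
Before acc := 3*w + w: 2*e > 0
Before e := e + 1: 2*e > -2
Before acc := 3*w + 2*w - 6: 2*e > -2
Before g := 3*w - 3: 2*e > -2
Answer: WP = 2*e > -2


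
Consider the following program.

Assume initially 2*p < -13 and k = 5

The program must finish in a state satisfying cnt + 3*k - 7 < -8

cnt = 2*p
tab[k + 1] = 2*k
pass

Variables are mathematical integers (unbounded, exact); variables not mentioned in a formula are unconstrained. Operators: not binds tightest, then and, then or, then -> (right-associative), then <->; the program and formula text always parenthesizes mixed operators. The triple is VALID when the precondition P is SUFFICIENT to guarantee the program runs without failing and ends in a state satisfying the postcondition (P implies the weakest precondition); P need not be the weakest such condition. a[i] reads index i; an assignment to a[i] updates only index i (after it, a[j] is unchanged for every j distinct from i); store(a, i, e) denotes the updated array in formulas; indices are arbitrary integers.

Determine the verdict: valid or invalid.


Working backward. After the program, the postcondition cnt + 3*k - 7 < -8 must hold; in canonical form it is cnt + 3*k < -1.
Before skip: cnt + 3*k < -1
Before tab[k + 1] := 2*k: cnt + 3*k < -1
Before cnt := 2*p: 3*k + 2*p < -1
The weakest precondition is 3*k + 2*p < -1.
Check whether 2*p < -13 and k = 5 implies it.
Countermodel: at the initial state k = 5, p = -8, the precondition holds but the weakest precondition fails.
Answer: invalid


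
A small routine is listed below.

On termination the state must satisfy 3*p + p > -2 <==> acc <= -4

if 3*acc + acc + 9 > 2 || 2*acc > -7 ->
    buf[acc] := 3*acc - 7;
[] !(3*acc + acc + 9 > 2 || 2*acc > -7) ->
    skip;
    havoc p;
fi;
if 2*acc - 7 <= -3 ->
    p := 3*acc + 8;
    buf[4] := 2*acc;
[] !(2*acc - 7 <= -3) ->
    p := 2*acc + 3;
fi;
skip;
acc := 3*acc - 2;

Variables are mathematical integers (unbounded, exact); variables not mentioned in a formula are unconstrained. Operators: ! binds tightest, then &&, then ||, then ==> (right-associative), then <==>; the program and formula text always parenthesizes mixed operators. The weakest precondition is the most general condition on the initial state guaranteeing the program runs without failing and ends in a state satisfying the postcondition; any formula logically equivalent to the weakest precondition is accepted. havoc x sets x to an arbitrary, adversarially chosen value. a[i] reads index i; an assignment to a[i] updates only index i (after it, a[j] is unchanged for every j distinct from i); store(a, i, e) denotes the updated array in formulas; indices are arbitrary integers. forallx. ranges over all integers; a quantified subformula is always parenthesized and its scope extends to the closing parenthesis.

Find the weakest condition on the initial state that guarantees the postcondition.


Working backward. After the program, the postcondition 3*p + p > -2 <==> acc <= -4 must hold; in canonical form it is 4*p > -2 <==> acc <= -4.
Before acc := 3*acc - 2: 4*p > -2 <==> 3*acc <= -2
Before skip: 4*p > -2 <==> 3*acc <= -2
Then branch requires 12*acc > -34 <==> 3*acc <= -2; else branch requires 8*acc > -14 <==> 3*acc <= -2.
Before the if: (2*acc <= 4 ==> (12*acc > -34 <==> 3*acc <= -2)) && ((!(2*acc <= 4)) ==> (8*acc > -14 <==> 3*acc <= -2))
Then branch requires (2*acc <= 4 ==> (12*acc > -34 <==> 3*acc <= -2)) && ((!(2*acc <= 4)) ==> (8*acc > -14 <==> 3*acc <= -2)); else branch requires (2*acc <= 4 ==> (12*acc > -34 <==> 3*acc <= -2)) && ((!(2*acc <= 4)) ==> (8*acc > -14 <==> 3*acc <= -2)).
Before the if: ((4*acc > -7 || 2*acc > -7) ==> ((2*acc <= 4 ==> (12*acc > -34 <==> 3*acc <= -2)) && ((!(2*acc <= 4)) ==> (8*acc > -14 <==> 3*acc <= -2)))) && ((!(4*acc > -7 || 2*acc > -7)) ==> ((2*acc <= 4 ==> (12*acc > -34 <==> 3*acc <= -2)) && ((!(2*acc <= 4)) ==> (8*acc > -14 <==> 3*acc <= -2))))
Answer: WP = ((4*acc > -7 || 2*acc > -7) ==> ((2*acc <= 4 ==> (12*acc > -34 <==> 3*acc <= -2)) && ((!(2*acc <= 4)) ==> (8*acc > -14 <==> 3*acc <= -2)))) && ((!(4*acc > -7 || 2*acc > -7)) ==> ((2*acc <= 4 ==> (12*acc > -34 <==> 3*acc <= -2)) && ((!(2*acc <= 4)) ==> (8*acc > -14 <==> 3*acc <= -2))))


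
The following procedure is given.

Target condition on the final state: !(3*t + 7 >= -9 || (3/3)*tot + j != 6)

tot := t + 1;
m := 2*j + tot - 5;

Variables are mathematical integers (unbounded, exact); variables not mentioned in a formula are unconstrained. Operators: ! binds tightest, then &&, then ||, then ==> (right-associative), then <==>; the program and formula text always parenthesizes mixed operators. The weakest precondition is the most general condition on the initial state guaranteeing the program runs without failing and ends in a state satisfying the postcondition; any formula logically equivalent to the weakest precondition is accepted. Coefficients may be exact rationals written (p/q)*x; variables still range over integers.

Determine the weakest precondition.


Working backward. After the program, the postcondition !(3*t + 7 >= -9 || (3/3)*tot + j != 6) must hold; in canonical form it is !(3*t >= -16 || j + tot != 6).
Before m := 2*j + tot - 5: !(3*t >= -16 || j + tot != 6)
Before tot := t + 1: !(3*t >= -16 || j + t != 5)
Answer: WP = !(3*t >= -16 || j + t != 5)


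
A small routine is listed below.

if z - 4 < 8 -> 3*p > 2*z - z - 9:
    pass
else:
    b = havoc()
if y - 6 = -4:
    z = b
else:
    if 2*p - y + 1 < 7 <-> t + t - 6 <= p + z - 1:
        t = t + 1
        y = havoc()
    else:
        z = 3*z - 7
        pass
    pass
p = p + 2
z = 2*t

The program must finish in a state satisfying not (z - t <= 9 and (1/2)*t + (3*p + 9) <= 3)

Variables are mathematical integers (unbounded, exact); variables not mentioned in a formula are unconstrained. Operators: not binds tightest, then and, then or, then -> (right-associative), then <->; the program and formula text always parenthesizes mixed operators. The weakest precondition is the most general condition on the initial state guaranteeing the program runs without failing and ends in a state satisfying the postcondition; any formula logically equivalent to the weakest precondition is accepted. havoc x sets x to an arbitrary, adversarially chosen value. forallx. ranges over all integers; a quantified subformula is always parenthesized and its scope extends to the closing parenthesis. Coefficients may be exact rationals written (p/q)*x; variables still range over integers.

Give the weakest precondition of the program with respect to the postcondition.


Working backward. After the program, the postcondition not (z - t <= 9 and (1/2)*t + (3*p + 9) <= 3) must hold; in canonical form it is not (z <= t + 9 and 3*p + (1/2)*t <= -6).
Before z := 2*t: not (t <= 9 and 3*p + (1/2)*t <= -6)
Before p := p + 2: not (t <= 9 and 3*p + (1/2)*t <= -12)
Then branch requires not (t <= 9 and 3*p + (1/2)*t <= -12); else branch requires ((2*p < y + 6 <-> 2*t <= p + z + 5) -> (not (t <= 8 and 3*p + (1/2)*t <= -25/2))) and ((not (2*p < y + 6 <-> 2*t <= p + z + 5)) -> (not (t <= 9 and 3*p + (1/2)*t <= -12))).
Before the if: (y = 2 -> (not (t <= 9 and 3*p + (1/2)*t <= -12))) and ((not (y = 2)) -> (((2*p < y + 6 <-> 2*t <= p + z + 5) -> (not (t <= 8 and 3*p + (1/2)*t <= -25/2))) and ((not (2*p < y + 6 <-> 2*t <= p + z + 5)) -> (not (t <= 9 and 3*p + (1/2)*t <= -12)))))
Then branch requires (y = 2 -> (not (t <= 9 and 3*p + (1/2)*t <= -12))) and ((not (y = 2)) -> (((2*p < y + 6 <-> 2*t <= p + z + 5) -> (not (t <= 8 and 3*p + (1/2)*t <= -25/2))) and ((not (2*p < y + 6 <-> 2*t <= p + z + 5)) -> (not (t <= 9 and 3*p + (1/2)*t <= -12))))); else branch requires (y = 2 -> (not (t <= 9 and 3*p + (1/2)*t <= -12))) and ((not (y = 2)) -> (((2*p < y + 6 <-> 2*t <= p + z + 5) -> (not (t <= 8 and 3*p + (1/2)*t <= -25/2))) and ((not (2*p < y + 6 <-> 2*t <= p + z + 5)) -> (not (t <= 9 and 3*p + (1/2)*t <= -12))))).
Before the if: ((z < 12 -> 3*p > z - 9) -> ((y = 2 -> (not (t <= 9 and 3*p + (1/2)*t <= -12))) and ((not (y = 2)) -> (((2*p < y + 6 <-> 2*t <= p + z + 5) -> (not (t <= 8 and 3*p + (1/2)*t <= -25/2))) and ((not (2*p < y + 6 <-> 2*t <= p + z + 5)) -> (not (t <= 9 and 3*p + (1/2)*t <= -12))))))) and ((not (z < 12 -> 3*p > z - 9)) -> ((y = 2 -> (not (t <= 9 and 3*p + (1/2)*t <= -12))) and ((not (y = 2)) -> (((2*p < y + 6 <-> 2*t <= p + z + 5) -> (not (t <= 8 and 3*p + (1/2)*t <= -25/2))) and ((not (2*p < y + 6 <-> 2*t <= p + z + 5)) -> (not (t <= 9 and 3*p + (1/2)*t <= -12)))))))
Answer: WP = ((z < 12 -> 3*p > z - 9) -> ((y = 2 -> (not (t <= 9 and 3*p + (1/2)*t <= -12))) and ((not (y = 2)) -> (((2*p < y + 6 <-> 2*t <= p + z + 5) -> (not (t <= 8 and 3*p + (1/2)*t <= -25/2))) and ((not (2*p < y + 6 <-> 2*t <= p + z + 5)) -> (not (t <= 9 and 3*p + (1/2)*t <= -12))))))) and ((not (z < 12 -> 3*p > z - 9)) -> ((y = 2 -> (not (t <= 9 and 3*p + (1/2)*t <= -12))) and ((not (y = 2)) -> (((2*p < y + 6 <-> 2*t <= p + z + 5) -> (not (t <= 8 and 3*p + (1/2)*t <= -25/2))) and ((not (2*p < y + 6 <-> 2*t <= p + z + 5)) -> (not (t <= 9 and 3*p + (1/2)*t <= -12)))))))


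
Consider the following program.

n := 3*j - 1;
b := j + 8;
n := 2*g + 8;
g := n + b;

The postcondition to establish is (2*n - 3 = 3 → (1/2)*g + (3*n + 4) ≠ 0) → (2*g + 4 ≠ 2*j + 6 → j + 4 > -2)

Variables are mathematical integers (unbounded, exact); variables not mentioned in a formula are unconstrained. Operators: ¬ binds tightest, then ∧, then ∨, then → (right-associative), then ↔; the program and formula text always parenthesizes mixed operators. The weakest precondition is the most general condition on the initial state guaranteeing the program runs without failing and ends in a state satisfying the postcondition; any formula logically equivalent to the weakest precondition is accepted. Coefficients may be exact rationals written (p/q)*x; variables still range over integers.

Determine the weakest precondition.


Working backward. After the program, the postcondition (2*n - 3 = 3 → (1/2)*g + (3*n + 4) ≠ 0) → (2*g + 4 ≠ 2*j + 6 → j + 4 > -2) must hold; in canonical form it is (2*n = 6 → (1/2)*g + 3*n ≠ -4) → (2*g ≠ 2*j + 2 → j > -6).
Before g := n + b: (2*n = 6 → (1/2)*b + (7/2)*n ≠ -4) → (2*b + 2*n ≠ 2*j + 2 → j > -6)
Before n := 2*g + 8: (4*g = -10 → (1/2)*b + 7*g ≠ -32) → (2*b + 4*g ≠ 2*j - 14 → j > -6)
Before b := j + 8: (4*g = -10 → 7*g + (1/2)*j ≠ -36) → (4*g ≠ -30 → j > -6)
Before n := 3*j - 1: (4*g = -10 → 7*g + (1/2)*j ≠ -36) → (4*g ≠ -30 → j > -6)
Answer: WP = (4*g = -10 → 7*g + (1/2)*j ≠ -36) → (4*g ≠ -30 → j > -6)


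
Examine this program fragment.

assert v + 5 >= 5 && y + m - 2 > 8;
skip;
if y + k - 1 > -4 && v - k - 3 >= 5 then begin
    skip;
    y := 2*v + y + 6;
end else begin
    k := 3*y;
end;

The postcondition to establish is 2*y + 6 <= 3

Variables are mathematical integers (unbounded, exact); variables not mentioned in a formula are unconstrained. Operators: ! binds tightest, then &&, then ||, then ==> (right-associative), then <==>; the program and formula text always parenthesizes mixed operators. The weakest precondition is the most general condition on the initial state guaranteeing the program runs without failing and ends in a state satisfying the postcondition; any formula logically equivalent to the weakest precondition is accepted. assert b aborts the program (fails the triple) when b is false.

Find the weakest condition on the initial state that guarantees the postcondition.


Working backward. After the program, the postcondition 2*y + 6 <= 3 must hold; in canonical form it is 2*y <= -3.
Then branch requires 4*v + 2*y <= -15; else branch requires 2*y <= -3.
Before the if: ((k + y > -3 && v >= k + 8) ==> 4*v + 2*y <= -15) && ((!(k + y > -3 && v >= k + 8)) ==> 2*y <= -3)
Before skip: ((k + y > -3 && v >= k + 8) ==> 4*v + 2*y <= -15) && ((!(k + y > -3 && v >= k + 8)) ==> 2*y <= -3)
Before assert v + 5 >= 5 && y + m - 2 > 8: v >= 0 && m + y > 10 && ((k + y > -3 && v >= k + 8) ==> 4*v + 2*y <= -15) && ((!(k + y > -3 && v >= k + 8)) ==> 2*y <= -3)
Answer: WP = v >= 0 && m + y > 10 && ((k + y > -3 && v >= k + 8) ==> 4*v + 2*y <= -15) && ((!(k + y > -3 && v >= k + 8)) ==> 2*y <= -3)


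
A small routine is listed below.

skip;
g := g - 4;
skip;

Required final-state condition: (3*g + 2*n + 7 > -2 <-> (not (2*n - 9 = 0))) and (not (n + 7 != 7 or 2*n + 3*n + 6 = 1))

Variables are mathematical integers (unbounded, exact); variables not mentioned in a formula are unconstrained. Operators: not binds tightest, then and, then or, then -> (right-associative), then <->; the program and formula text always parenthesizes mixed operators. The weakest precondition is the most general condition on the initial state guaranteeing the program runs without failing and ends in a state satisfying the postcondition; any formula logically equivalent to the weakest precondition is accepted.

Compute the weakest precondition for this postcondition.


Working backward. After the program, the postcondition (3*g + 2*n + 7 > -2 <-> (not (2*n - 9 = 0))) and (not (n + 7 != 7 or 2*n + 3*n + 6 = 1)) must hold; in canonical form it is (3*g + 2*n > -9 <-> (not (2*n = 9))) and (not (n != 0 or 5*n = -5)).
Before skip: (3*g + 2*n > -9 <-> (not (2*n = 9))) and (not (n != 0 or 5*n = -5))
Before g := g - 4: (3*g + 2*n > 3 <-> (not (2*n = 9))) and (not (n != 0 or 5*n = -5))
Before skip: (3*g + 2*n > 3 <-> (not (2*n = 9))) and (not (n != 0 or 5*n = -5))
Answer: WP = (3*g + 2*n > 3 <-> (not (2*n = 9))) and (not (n != 0 or 5*n = -5))


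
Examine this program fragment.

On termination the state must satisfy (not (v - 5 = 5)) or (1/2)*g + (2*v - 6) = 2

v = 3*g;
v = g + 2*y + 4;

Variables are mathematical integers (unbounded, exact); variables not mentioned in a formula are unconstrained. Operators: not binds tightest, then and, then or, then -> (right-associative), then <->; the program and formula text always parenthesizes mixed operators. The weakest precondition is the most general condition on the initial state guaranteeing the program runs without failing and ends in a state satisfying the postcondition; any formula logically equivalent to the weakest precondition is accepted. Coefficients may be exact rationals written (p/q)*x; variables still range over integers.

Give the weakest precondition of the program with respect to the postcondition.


Working backward. After the program, the postcondition (not (v - 5 = 5)) or (1/2)*g + (2*v - 6) = 2 must hold; in canonical form it is (not (v = 10)) or (1/2)*g + 2*v = 8.
Before v := g + 2*y + 4: (not (g + 2*y = 6)) or (5/2)*g + 4*y = 0
Before v := 3*g: (not (g + 2*y = 6)) or (5/2)*g + 4*y = 0
Answer: WP = (not (g + 2*y = 6)) or (5/2)*g + 4*y = 0


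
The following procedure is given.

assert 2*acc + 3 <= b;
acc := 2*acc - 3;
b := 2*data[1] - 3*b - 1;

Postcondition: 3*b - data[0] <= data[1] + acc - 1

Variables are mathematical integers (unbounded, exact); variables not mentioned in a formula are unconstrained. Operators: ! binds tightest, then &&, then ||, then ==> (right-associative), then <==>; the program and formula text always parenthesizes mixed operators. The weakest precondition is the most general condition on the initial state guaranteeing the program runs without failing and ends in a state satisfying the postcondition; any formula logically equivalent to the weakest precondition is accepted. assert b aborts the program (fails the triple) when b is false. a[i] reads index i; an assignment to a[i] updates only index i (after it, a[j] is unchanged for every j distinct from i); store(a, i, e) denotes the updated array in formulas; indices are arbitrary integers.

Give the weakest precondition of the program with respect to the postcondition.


Working backward. After the program, the postcondition 3*b - data[0] <= data[1] + acc - 1 must hold; in canonical form it is 3*b <= data[0] + data[1] + acc - 1.
Before b := 2*data[1] - 3*b - 1: 5*data[1] <= data[0] + acc + 9*b + 2
Before acc := 2*acc - 3: 5*data[1] <= data[0] + 2*acc + 9*b - 1
Before assert 2*acc + 3 <= b: 2*acc <= b - 3 && 5*data[1] <= data[0] + 2*acc + 9*b - 1
Answer: WP = 2*acc <= b - 3 && 5*data[1] <= data[0] + 2*acc + 9*b - 1


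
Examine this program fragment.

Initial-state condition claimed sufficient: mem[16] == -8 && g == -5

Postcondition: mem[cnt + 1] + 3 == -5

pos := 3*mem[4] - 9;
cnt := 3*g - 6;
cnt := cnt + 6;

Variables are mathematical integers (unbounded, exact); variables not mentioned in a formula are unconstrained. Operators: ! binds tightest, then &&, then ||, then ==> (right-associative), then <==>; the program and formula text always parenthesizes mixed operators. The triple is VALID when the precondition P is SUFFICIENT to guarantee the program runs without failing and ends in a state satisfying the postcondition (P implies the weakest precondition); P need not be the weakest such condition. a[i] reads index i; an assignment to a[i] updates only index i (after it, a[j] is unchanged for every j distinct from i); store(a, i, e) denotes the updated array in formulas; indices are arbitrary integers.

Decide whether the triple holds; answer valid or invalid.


Working backward. After the program, the postcondition mem[cnt + 1] + 3 == -5 must hold; in canonical form it is mem[cnt + 1] == -8.
Before cnt := cnt + 6: mem[cnt + 7] == -8
Before cnt := 3*g - 6: mem[3*g + 1] == -8
Before pos := 3*mem[4] - 9: mem[3*g + 1] == -8
The weakest precondition is mem[3*g + 1] == -8.
Check whether mem[16] == -8 && g == -5 implies it.
Countermodel: at the initial state g = -5, mem = {[-14] = 2, [16] = -8, elsewhere 2}, the precondition holds but the weakest precondition fails.
Answer: invalid


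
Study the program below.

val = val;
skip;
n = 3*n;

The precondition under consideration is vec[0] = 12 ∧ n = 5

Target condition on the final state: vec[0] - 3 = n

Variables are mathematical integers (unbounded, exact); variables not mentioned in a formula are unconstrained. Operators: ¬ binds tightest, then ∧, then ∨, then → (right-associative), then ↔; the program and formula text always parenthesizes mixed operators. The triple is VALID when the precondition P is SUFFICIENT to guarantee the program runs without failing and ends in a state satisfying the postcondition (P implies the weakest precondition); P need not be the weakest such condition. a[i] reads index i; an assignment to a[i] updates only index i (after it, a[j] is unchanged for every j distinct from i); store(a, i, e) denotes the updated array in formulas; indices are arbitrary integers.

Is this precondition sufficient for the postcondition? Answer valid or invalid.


Working backward. After the program, the postcondition vec[0] - 3 = n must hold; in canonical form it is vec[0] = n + 3.
Before n := 3*n: vec[0] = 3*n + 3
Before skip: vec[0] = 3*n + 3
Before val := val: vec[0] = 3*n + 3
The weakest precondition is vec[0] = 3*n + 3.
Check whether vec[0] = 12 ∧ n = 5 implies it.
Countermodel: at the initial state n = 5, vec = {[0] = 12, elsewhere 12}, the precondition holds but the weakest precondition fails.
Answer: invalid


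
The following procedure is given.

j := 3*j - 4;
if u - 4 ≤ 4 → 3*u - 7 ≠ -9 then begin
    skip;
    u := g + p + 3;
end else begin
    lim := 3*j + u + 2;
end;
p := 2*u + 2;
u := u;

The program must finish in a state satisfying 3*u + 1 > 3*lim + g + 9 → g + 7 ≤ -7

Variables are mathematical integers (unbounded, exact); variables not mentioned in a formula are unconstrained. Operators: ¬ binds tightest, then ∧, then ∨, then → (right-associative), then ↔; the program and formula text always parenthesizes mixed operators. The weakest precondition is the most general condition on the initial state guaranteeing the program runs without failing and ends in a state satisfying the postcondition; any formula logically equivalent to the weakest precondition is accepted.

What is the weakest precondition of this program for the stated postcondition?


Working backward. After the program, the postcondition 3*u + 1 > 3*lim + g + 9 → g + 7 ≤ -7 must hold; in canonical form it is 3*u > g + 3*lim + 8 → g ≤ -14.
Before u := u: 3*u > g + 3*lim + 8 → g ≤ -14
Before p := 2*u + 2: 3*u > g + 3*lim + 8 → g ≤ -14
Then branch requires 2*g + 3*p > 3*lim - 1 → g ≤ -14; else branch requires g + 9*j < -14 → g ≤ -14.
Before the if: ((u ≤ 8 → 3*u ≠ -2) → (2*g + 3*p > 3*lim - 1 → g ≤ -14)) ∧ ((¬(u ≤ 8 → 3*u ≠ -2)) → (g + 9*j < -14 → g ≤ -14))
Before j := 3*j - 4: ((u ≤ 8 → 3*u ≠ -2) → (2*g + 3*p > 3*lim - 1 → g ≤ -14)) ∧ ((¬(u ≤ 8 → 3*u ≠ -2)) → (g + 27*j < 22 → g ≤ -14))
Answer: WP = ((u ≤ 8 → 3*u ≠ -2) → (2*g + 3*p > 3*lim - 1 → g ≤ -14)) ∧ ((¬(u ≤ 8 → 3*u ≠ -2)) → (g + 27*j < 22 → g ≤ -14))


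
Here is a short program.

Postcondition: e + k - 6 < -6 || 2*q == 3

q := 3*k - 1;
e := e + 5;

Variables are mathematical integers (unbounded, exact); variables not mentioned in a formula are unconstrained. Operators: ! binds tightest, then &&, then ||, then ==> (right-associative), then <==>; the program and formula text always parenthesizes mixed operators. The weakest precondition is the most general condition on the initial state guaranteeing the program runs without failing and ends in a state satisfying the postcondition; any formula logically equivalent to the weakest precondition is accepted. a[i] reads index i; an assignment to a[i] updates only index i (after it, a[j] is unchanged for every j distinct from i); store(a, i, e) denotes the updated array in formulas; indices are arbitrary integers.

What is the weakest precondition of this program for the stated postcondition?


Working backward. After the program, the postcondition e + k - 6 < -6 || 2*q == 3 must hold; in canonical form it is e + k < 0 || 2*q == 3.
Before e := e + 5: e + k < -5 || 2*q == 3
Before q := 3*k - 1: e + k < -5 || 6*k == 5
Answer: WP = e + k < -5 || 6*k == 5


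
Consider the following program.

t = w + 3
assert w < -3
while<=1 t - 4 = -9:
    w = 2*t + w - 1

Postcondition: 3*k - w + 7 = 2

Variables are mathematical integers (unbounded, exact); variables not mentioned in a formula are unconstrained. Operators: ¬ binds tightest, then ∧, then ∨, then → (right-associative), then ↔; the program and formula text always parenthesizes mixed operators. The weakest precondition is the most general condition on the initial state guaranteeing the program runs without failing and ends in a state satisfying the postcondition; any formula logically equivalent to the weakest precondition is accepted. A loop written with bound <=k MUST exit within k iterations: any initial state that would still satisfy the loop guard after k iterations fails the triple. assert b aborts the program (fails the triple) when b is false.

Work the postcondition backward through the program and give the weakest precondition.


Working backward. After the program, the postcondition 3*k - w + 7 = 2 must hold; in canonical form it is 3*k = w - 5.
Before the loop (bound <=1), unroll the exhaustion recursion (WP_0 = exit-now case; WP_j = one more guarded iteration, up to j = 1):
  WP_0: (¬(t = -5)) ∧ 3*k = w - 5
  WP_1: (t = -5 → ((¬(t = -5)) ∧ 3*k = 2*t + w - 6)) ∧ ((¬(t = -5)) → 3*k = w - 5)
So before the loop: (t = -5 → ((¬(t = -5)) ∧ 3*k = 2*t + w - 6)) ∧ ((¬(t = -5)) → 3*k = w - 5)
Before assert w < -3: w < -3 ∧ (t = -5 → ((¬(t = -5)) ∧ 3*k = 2*t + w - 6)) ∧ ((¬(t = -5)) → 3*k = w - 5)
Before t := w + 3: w < -3 ∧ (w = -8 → ((¬(w = -8)) ∧ 3*k = 3*w)) ∧ ((¬(w = -8)) → 3*k = w - 5)
Answer: WP = w < -3 ∧ (w = -8 → ((¬(w = -8)) ∧ 3*k = 3*w)) ∧ ((¬(w = -8)) → 3*k = w - 5)


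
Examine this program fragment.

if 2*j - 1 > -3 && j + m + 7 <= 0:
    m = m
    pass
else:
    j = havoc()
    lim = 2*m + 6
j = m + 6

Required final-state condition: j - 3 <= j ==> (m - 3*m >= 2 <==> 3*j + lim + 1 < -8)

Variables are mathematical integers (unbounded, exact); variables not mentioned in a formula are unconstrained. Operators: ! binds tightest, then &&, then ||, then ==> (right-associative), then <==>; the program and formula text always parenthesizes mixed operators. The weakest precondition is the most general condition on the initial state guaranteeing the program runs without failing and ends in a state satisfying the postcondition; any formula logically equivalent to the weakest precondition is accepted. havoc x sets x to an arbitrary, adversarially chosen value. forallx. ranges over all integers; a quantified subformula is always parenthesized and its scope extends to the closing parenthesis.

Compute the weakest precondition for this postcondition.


Working backward. After the program, the postcondition j - 3 <= j ==> (m - 3*m >= 2 <==> 3*j + lim + 1 < -8) must hold; in canonical form it is 2*m <= -2 <==> 3*j + lim < -9.
Before j := m + 6: 2*m <= -2 <==> lim + 3*m < -27
Then branch requires 2*m <= -2 <==> lim + 3*m < -27; else branch requires 2*m <= -2 <==> 5*m < -33.
Before the if: ((2*j > -2 && j + m <= -7) ==> (2*m <= -2 <==> lim + 3*m < -27)) && ((!(2*j > -2 && j + m <= -7)) ==> (2*m <= -2 <==> 5*m < -33))
Answer: WP = ((2*j > -2 && j + m <= -7) ==> (2*m <= -2 <==> lim + 3*m < -27)) && ((!(2*j > -2 && j + m <= -7)) ==> (2*m <= -2 <==> 5*m < -33))


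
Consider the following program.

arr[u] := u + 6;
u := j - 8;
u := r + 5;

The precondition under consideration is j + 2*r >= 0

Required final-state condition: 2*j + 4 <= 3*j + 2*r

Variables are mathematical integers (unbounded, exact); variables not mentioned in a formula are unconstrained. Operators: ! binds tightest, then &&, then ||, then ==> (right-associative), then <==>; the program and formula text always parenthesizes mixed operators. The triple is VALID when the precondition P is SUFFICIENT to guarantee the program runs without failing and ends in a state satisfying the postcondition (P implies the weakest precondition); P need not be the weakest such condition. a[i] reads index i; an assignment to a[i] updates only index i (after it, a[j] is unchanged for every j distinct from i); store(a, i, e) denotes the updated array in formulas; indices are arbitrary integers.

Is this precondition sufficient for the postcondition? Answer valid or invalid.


Working backward. After the program, the postcondition 2*j + 4 <= 3*j + 2*r must hold; in canonical form it is j + 2*r >= 4.
Before u := r + 5: j + 2*r >= 4
Before u := j - 8: j + 2*r >= 4
Before arr[u] := u + 6: j + 2*r >= 4
The weakest precondition is j + 2*r >= 4.
Check whether j + 2*r >= 0 implies it.
Countermodel: at the initial state j = 0, r = 0, the precondition holds but the weakest precondition fails.
Answer: invalid


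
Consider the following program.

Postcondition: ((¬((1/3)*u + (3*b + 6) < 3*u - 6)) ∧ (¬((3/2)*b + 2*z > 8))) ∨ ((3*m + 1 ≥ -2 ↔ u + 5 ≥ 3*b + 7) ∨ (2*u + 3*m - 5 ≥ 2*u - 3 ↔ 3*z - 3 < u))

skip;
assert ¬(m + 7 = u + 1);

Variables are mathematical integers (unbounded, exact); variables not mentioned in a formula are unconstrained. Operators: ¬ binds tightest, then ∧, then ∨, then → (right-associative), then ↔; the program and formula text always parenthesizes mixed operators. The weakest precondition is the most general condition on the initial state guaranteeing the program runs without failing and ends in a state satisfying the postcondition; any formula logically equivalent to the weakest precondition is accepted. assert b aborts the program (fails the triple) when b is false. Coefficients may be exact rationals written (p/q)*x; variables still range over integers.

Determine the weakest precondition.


Working backward. After the program, the postcondition ((¬((1/3)*u + (3*b + 6) < 3*u - 6)) ∧ (¬((3/2)*b + 2*z > 8))) ∨ ((3*m + 1 ≥ -2 ↔ u + 5 ≥ 3*b + 7) ∨ (2*u + 3*m - 5 ≥ 2*u - 3 ↔ 3*z - 3 < u)) must hold; in canonical form it is ((¬(3*b < (8/3)*u - 12)) ∧ (¬((3/2)*b + 2*z > 8))) ∨ (3*m ≥ -3 ↔ u ≥ 3*b + 2) ∨ (3*m ≥ 2 ↔ 3*z < u + 3).
Before assert ¬(m + 7 = u + 1): (¬(m = u - 6)) ∧ (((¬(3*b < (8/3)*u - 12)) ∧ (¬((3/2)*b + 2*z > 8))) ∨ (3*m ≥ -3 ↔ u ≥ 3*b + 2) ∨ (3*m ≥ 2 ↔ 3*z < u + 3))
Before skip: (¬(m = u - 6)) ∧ (((¬(3*b < (8/3)*u - 12)) ∧ (¬((3/2)*b + 2*z > 8))) ∨ (3*m ≥ -3 ↔ u ≥ 3*b + 2) ∨ (3*m ≥ 2 ↔ 3*z < u + 3))
Answer: WP = (¬(m = u - 6)) ∧ (((¬(3*b < (8/3)*u - 12)) ∧ (¬((3/2)*b + 2*z > 8))) ∨ (3*m ≥ -3 ↔ u ≥ 3*b + 2) ∨ (3*m ≥ 2 ↔ 3*z < u + 3))


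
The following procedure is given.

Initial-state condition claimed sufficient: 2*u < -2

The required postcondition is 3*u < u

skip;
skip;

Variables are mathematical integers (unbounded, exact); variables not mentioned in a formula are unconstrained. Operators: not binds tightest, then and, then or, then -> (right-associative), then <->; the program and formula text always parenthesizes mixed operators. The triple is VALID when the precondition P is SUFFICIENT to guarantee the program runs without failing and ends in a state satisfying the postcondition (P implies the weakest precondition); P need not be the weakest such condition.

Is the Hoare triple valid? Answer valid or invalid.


Working backward. After the program, the postcondition 3*u < u must hold; in canonical form it is 2*u < 0.
Before skip: 2*u < 0
Before skip: 2*u < 0
The weakest precondition is 2*u < 0.
Check whether 2*u < -2 implies it.
Every state satisfying the precondition satisfies the weakest precondition: the implication holds.
Answer: valid


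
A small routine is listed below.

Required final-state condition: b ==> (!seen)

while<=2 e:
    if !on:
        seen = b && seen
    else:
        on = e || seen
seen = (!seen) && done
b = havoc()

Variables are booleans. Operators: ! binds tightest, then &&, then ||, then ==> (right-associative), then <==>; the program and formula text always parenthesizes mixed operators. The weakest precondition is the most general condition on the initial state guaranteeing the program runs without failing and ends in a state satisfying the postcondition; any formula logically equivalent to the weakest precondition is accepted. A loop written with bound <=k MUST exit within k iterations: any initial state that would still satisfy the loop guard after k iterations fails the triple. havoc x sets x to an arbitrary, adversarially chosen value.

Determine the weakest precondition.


Working backward. After the program, b ==> (!seen) must hold.
Before havoc b: !seen
Before seen := (!seen) && done: !((!seen) && done)
Before the loop (bound <=2), unroll the exhaustion recursion (WP_0 = exit-now case; WP_j = one more guarded iteration, up to j = 2):
  WP_0: (!e) && (!((!seen) && done))
  WP_1: (e ==> (((!on) ==> ((!e) && (!((!(b && seen)) && done)))) && (on ==> ((!e) && (!((!seen) && done)))))) && ((!e) ==> (!((!seen) && done)))
  WP_2: (e ==> (((!on) ==> ((e ==> (((!on) ==> ((!e) && (!((!(b && seen)) && done)))) && (on ==> ((!e) && (!((!(b && seen)) && done)))))) && ((!e) ==> (!((!(b && seen)) && done))))) && (on ==> ((e ==> (((!(e || seen)) ==> ((!e) && (!((!(b && seen)) && done)))) && ((e || seen) ==> ((!e) && (!((!seen) && done)))))) && ((!e) ==> (!((!seen) && done))))))) && ((!e) ==> (!((!seen) && done)))
So before the loop: (e ==> (((!on) ==> ((e ==> (((!on) ==> ((!e) && (!((!(b && seen)) && done)))) && (on ==> ((!e) && (!((!(b && seen)) && done)))))) && ((!e) ==> (!((!(b && seen)) && done))))) && (on ==> ((e ==> (((!(e || seen)) ==> ((!e) && (!((!(b && seen)) && done)))) && ((e || seen) ==> ((!e) && (!((!seen) && done)))))) && ((!e) ==> (!((!seen) && done))))))) && ((!e) ==> (!((!seen) && done)))
Answer: WP = (e ==> (((!on) ==> ((e ==> (((!on) ==> ((!e) && (!((!(b && seen)) && done)))) && (on ==> ((!e) && (!((!(b && seen)) && done)))))) && ((!e) ==> (!((!(b && seen)) && done))))) && (on ==> ((e ==> (((!(e || seen)) ==> ((!e) && (!((!(b && seen)) && done)))) && ((e || seen) ==> ((!e) && (!((!seen) && done)))))) && ((!e) ==> (!((!seen) && done))))))) && ((!e) ==> (!((!seen) && done)))


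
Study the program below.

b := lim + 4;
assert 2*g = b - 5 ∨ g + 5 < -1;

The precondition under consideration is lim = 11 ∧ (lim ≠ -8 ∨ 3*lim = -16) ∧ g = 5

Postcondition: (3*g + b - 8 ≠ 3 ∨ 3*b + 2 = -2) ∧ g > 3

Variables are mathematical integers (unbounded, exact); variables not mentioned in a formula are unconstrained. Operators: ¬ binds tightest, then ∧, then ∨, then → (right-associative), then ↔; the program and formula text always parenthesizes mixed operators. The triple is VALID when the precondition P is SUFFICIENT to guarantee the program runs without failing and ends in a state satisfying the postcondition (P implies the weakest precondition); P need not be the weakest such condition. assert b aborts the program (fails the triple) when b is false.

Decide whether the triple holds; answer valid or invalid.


Working backward. After the program, the postcondition (3*g + b - 8 ≠ 3 ∨ 3*b + 2 = -2) ∧ g > 3 must hold; in canonical form it is (b + 3*g ≠ 11 ∨ 3*b = -4) ∧ g > 3.
Before assert 2*g = b - 5 ∨ g + 5 < -1: (2*g = b - 5 ∨ g < -6) ∧ (b + 3*g ≠ 11 ∨ 3*b = -4) ∧ g > 3
Before b := lim + 4: (2*g = lim - 1 ∨ g < -6) ∧ (3*g + lim ≠ 7 ∨ 3*lim = -16) ∧ g > 3
The weakest precondition is (2*g = lim - 1 ∨ g < -6) ∧ (3*g + lim ≠ 7 ∨ 3*lim = -16) ∧ g > 3.
Check whether lim = 11 ∧ (lim ≠ -8 ∨ 3*lim = -16) ∧ g = 5 implies it.
Every state satisfying the precondition satisfies the weakest precondition: the implication holds.
Answer: valid


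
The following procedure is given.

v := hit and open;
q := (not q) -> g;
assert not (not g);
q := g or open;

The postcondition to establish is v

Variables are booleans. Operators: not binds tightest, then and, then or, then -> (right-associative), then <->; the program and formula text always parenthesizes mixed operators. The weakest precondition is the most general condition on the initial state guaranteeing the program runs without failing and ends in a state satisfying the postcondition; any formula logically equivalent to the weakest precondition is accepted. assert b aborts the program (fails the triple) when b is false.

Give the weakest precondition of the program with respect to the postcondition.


Working backward. After the program, v must hold.
Before q := g or open: v
Before assert not (not g): g and v
Before q := (not q) -> g: g and v
Before v := hit and open: g and hit and open
Answer: WP = g and hit and open


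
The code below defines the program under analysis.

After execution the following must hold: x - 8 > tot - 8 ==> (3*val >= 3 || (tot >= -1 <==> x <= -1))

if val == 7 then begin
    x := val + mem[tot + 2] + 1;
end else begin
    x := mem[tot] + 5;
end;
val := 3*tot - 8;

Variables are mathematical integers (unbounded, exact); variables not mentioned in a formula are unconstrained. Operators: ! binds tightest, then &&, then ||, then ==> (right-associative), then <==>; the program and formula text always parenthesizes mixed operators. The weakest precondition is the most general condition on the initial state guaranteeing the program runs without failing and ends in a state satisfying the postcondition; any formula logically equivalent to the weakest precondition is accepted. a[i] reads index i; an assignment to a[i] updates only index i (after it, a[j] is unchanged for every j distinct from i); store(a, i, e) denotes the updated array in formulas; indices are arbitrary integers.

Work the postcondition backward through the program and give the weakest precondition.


Working backward. After the program, the postcondition x - 8 > tot - 8 ==> (3*val >= 3 || (tot >= -1 <==> x <= -1)) must hold; in canonical form it is x > tot ==> (3*val >= 3 || (tot >= -1 <==> x <= -1)).
Before val := 3*tot - 8: x > tot ==> (9*tot >= 27 || (tot >= -1 <==> x <= -1))
Then branch requires mem[tot + 2] + val > tot - 1 ==> (9*tot >= 27 || (tot >= -1 <==> mem[tot + 2] + val <= -2)); else branch requires mem[tot] > tot - 5 ==> (9*tot >= 27 || (tot >= -1 <==> mem[tot] <= -6)).
Before the if: (val == 7 ==> (mem[tot + 2] + val > tot - 1 ==> (9*tot >= 27 || (tot >= -1 <==> mem[tot + 2] + val <= -2)))) && ((!(val == 7)) ==> (mem[tot] > tot - 5 ==> (9*tot >= 27 || (tot >= -1 <==> mem[tot] <= -6))))
Answer: WP = (val == 7 ==> (mem[tot + 2] + val > tot - 1 ==> (9*tot >= 27 || (tot >= -1 <==> mem[tot + 2] + val <= -2)))) && ((!(val == 7)) ==> (mem[tot] > tot - 5 ==> (9*tot >= 27 || (tot >= -1 <==> mem[tot] <= -6))))


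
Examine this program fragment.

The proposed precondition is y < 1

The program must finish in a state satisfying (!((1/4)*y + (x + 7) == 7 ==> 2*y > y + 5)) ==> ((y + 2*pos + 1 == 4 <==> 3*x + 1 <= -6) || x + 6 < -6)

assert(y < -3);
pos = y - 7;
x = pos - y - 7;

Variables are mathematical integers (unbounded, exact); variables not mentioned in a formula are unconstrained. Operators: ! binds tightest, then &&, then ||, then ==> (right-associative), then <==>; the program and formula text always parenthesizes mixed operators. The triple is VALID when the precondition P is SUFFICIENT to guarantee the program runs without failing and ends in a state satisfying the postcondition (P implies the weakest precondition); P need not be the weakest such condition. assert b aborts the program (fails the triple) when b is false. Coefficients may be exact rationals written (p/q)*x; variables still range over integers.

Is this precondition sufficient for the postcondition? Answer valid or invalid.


Working backward. After the program, the postcondition (!((1/4)*y + (x + 7) == 7 ==> 2*y > y + 5)) ==> ((y + 2*pos + 1 == 4 <==> 3*x + 1 <= -6) || x + 6 < -6) must hold; in canonical form it is (!(x + (1/4)*y == 0 ==> y > 5)) ==> ((2*pos + y == 3 <==> 3*x <= -7) || x < -12).
Before x := pos - y - 7: (!(pos == (3/4)*y + 7 ==> y > 5)) ==> ((2*pos + y == 3 <==> 3*pos <= 3*y + 14) || pos < y - 5)
Before pos := y - 7: true
Before assert y < -3: y < -3
The weakest precondition is y < -3.
Check whether y < 1 implies it.
Countermodel: at the initial state y = -3, the precondition holds but the weakest precondition fails.
Answer: invalid


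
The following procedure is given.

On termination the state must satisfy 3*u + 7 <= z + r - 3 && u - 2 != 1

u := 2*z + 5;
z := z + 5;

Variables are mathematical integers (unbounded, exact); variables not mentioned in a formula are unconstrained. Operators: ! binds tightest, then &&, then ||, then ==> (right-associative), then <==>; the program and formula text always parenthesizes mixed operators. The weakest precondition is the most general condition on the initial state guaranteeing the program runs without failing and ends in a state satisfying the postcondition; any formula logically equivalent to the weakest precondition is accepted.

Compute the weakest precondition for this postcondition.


Working backward. After the program, the postcondition 3*u + 7 <= z + r - 3 && u - 2 != 1 must hold; in canonical form it is 3*u <= r + z - 10 && u != 3.
Before z := z + 5: 3*u <= r + z - 5 && u != 3
Before u := 2*z + 5: 5*z <= r - 20 && 2*z != -2
Answer: WP = 5*z <= r - 20 && 2*z != -2
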